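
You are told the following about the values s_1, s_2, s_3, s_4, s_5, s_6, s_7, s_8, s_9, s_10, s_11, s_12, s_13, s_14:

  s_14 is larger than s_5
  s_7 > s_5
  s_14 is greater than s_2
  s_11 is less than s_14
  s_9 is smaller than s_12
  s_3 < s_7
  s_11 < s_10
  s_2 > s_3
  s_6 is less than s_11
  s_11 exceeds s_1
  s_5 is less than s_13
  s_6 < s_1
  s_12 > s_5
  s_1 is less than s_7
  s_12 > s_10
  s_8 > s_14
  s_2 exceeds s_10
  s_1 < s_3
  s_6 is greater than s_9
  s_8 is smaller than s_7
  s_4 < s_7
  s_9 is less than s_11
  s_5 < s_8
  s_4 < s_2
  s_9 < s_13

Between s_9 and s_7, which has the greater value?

Link the given pairs in sequence: s_9 < s_6; s_6 < s_1; s_1 < s_11; s_11 < s_10; s_10 < s_2; s_2 < s_14; s_14 < s_8; s_8 < s_7.
Chaining these gives s_9 < s_6 < s_1 < s_11 < s_10 < s_2 < s_14 < s_8 < s_7.
So s_9 < s_7; s_7 is the larger of the two.

s_7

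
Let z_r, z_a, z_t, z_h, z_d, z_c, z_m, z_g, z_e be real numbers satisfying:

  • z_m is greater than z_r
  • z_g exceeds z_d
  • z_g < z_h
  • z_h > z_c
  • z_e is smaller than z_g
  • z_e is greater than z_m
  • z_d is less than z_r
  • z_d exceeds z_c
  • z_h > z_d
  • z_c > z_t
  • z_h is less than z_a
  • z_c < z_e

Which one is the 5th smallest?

Piecing the relations together gives one ordering: z_t < z_c < z_d < z_r < z_m < z_e < z_g < z_h < z_a.
The 5th smallest is z_m.

z_m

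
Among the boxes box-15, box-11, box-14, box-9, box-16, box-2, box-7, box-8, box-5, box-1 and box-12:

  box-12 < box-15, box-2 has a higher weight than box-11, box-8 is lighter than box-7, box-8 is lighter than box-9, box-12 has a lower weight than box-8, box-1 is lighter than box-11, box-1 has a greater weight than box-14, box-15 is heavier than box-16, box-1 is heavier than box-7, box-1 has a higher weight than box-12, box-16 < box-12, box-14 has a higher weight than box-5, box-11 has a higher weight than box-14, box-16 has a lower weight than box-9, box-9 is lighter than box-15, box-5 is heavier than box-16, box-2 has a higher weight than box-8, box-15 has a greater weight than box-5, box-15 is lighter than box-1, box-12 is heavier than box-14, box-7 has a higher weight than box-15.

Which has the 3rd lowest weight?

Chaining the given pairs: box-16 < box-5 < box-14 < box-12 < box-8 < box-9 < box-15 < box-7 < box-1 < box-11 < box-2.
Counting 3 from the smallest end gives box-14.

box-14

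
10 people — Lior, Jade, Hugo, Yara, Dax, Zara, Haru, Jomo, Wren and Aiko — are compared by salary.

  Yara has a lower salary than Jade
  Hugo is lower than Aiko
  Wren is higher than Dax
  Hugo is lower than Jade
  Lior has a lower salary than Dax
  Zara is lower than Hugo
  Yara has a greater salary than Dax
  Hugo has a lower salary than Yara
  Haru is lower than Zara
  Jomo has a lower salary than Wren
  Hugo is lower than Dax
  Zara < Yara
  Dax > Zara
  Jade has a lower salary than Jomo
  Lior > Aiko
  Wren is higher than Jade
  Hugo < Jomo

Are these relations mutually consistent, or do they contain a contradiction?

The single ordering Haru < Zara < Hugo < Aiko < Lior < Dax < Yara < Jade < Jomo < Wren satisfies every listed relation, so no contradiction arises.

consistent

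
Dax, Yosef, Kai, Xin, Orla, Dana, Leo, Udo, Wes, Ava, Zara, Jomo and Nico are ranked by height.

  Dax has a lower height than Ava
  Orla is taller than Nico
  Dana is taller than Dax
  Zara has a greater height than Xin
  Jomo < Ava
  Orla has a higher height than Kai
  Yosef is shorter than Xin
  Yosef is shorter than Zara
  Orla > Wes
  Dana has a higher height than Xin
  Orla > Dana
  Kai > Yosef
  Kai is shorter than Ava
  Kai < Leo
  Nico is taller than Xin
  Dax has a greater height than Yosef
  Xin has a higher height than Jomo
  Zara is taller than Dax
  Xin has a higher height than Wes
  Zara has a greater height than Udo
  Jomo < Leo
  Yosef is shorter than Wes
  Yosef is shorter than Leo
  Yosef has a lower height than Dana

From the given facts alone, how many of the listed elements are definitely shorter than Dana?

5

From Dana the given relations immediately reach Yosef, Dax, Xin.
From those, Wes, Jomo — 5 in total.
Nothing else is reachable below Dana; 5 in all.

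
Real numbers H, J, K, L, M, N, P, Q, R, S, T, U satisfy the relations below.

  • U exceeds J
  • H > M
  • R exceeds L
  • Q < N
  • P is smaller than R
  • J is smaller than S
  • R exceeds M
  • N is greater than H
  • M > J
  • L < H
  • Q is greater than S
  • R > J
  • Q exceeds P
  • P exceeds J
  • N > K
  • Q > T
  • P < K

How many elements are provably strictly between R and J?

2

The relations place J below R. An element lies strictly between them when it is forced above J and also forced below R.
Above J: {P, U, K, S, M, Q, H, N}. Below R: {P, L, M}.
Intersection: {P, M} — 2.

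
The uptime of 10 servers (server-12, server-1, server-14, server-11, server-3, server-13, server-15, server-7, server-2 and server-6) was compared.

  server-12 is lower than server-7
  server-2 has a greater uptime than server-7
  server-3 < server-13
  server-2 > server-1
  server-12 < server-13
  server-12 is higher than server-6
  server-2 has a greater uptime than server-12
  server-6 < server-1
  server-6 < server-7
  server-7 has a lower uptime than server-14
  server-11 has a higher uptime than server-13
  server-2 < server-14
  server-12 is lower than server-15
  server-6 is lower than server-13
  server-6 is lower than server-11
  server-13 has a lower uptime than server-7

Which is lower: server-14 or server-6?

server-6

The relevant relations are server-6 < server-12; server-12 < server-13; server-13 < server-7; server-7 < server-2; server-2 < server-14.
Chaining these gives server-6 < server-12 < server-13 < server-7 < server-2 < server-14.
So server-6 < server-14; server-6 is the lower of the two.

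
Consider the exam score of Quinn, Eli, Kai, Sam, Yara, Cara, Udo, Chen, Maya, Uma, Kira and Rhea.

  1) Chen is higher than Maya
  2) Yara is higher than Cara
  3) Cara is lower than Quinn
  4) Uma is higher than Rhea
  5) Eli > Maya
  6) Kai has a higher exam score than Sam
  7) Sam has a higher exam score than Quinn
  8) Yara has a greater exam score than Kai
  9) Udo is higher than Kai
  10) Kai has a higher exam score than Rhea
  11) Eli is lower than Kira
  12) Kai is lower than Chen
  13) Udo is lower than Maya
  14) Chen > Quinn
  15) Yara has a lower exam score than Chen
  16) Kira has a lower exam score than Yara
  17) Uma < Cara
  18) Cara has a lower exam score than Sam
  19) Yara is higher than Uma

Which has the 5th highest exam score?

The consecutive relations fix a unique order: Rhea < Uma < Cara < Quinn < Sam < Kai < Udo < Maya < Eli < Kira < Yara < Chen.
Counting 5 from the largest end gives Maya.

Maya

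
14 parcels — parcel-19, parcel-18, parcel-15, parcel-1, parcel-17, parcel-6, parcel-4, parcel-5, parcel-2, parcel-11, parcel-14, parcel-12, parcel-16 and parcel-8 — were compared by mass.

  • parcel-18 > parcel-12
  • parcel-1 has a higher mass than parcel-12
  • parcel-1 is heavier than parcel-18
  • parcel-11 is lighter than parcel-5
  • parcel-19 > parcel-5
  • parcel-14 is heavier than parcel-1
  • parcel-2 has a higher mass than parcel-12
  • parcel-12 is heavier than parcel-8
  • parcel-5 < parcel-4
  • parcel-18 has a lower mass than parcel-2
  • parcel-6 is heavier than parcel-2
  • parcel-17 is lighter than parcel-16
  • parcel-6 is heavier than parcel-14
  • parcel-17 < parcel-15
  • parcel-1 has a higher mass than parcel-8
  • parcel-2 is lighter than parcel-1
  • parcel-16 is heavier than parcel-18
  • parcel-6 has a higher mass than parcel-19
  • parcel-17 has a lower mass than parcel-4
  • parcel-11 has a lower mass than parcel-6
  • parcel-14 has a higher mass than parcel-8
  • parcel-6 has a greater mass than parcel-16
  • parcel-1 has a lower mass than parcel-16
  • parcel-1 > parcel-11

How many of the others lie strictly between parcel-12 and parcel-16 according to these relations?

Chaining upward from parcel-12 reaches: parcel-18, parcel-2, parcel-1, parcel-14, parcel-6.
Chaining downward from parcel-16 reaches: parcel-8, parcel-11, parcel-17, parcel-18, parcel-2, parcel-1.
Strictly between parcel-12 and parcel-16 are those in both lists: parcel-18, parcel-2, parcel-1 — 3 elements.

3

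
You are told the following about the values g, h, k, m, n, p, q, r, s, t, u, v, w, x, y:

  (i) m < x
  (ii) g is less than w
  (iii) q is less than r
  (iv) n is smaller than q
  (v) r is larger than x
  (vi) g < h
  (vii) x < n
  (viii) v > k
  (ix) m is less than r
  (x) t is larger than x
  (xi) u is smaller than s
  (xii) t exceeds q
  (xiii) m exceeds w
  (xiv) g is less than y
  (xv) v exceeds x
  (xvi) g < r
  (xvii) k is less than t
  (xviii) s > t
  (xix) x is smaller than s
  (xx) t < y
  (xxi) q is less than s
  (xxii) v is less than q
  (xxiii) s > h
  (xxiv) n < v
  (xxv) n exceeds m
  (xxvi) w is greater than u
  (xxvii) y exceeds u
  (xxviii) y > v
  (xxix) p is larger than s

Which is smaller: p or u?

The relevant relations are u < w; w < m; m < x; x < v; v < q; q < t; t < s; s < p.
Chaining these gives u < w < m < x < v < q < t < s < p.
So u < p; u is the smaller of the two.

u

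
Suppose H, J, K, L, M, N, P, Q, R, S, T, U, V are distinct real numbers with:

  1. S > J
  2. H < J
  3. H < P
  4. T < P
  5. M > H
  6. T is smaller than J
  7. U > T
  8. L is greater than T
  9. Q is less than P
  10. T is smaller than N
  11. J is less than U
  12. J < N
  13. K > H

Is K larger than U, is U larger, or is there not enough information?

Following every chain through K: below K we get H.
U is not reached, and no chain runs the other way from U to K.
So the given relations leave the order of K and U undetermined.

undetermined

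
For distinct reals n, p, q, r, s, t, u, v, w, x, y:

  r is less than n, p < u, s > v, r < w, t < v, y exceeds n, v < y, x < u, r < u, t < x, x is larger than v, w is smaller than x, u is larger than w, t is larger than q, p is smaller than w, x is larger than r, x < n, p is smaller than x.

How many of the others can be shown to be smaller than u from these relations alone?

From u the given relations immediately reach p, r, w, x.
From those, t, v — 6 in total.
From those, q — 7 in total.
Nothing else is reachable below u; 7 in all.

7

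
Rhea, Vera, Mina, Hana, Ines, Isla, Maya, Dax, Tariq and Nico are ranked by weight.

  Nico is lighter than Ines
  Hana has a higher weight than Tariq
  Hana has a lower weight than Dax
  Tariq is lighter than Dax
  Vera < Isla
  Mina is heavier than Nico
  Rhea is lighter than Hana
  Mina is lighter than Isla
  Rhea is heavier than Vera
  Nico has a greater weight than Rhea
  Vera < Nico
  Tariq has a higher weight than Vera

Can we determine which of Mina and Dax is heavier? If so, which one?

undetermined

Following every chain through Mina: above Mina we get Isla; below Mina we get Vera, Rhea, Nico.
Dax is not reached, and no chain runs the other way from Dax to Mina.
So the given relations leave the order of Mina and Dax undetermined.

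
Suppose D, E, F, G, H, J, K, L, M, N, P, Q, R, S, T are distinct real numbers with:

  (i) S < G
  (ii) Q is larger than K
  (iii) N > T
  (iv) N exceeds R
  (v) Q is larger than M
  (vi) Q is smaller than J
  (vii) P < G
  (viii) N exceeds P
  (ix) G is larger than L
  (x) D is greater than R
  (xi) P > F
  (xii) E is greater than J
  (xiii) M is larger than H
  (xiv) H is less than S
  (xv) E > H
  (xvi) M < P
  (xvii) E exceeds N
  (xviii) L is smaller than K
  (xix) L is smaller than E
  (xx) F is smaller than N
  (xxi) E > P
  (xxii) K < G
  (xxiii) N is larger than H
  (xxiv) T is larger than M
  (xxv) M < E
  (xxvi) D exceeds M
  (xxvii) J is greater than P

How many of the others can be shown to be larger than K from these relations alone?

4

From K the given relations immediately reach Q, G.
From those, J — 3 in total.
From those, E — 4 in total.
No other element is forced above K by the given relations, so the count is 4.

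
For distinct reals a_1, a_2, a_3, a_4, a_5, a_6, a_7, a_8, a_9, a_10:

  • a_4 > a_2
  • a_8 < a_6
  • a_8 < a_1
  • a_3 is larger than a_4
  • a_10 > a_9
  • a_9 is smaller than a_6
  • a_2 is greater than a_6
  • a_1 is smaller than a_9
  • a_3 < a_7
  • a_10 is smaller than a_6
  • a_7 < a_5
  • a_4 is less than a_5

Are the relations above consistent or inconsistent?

The single ordering a_8 < a_1 < a_9 < a_10 < a_6 < a_2 < a_4 < a_3 < a_7 < a_5 satisfies every listed relation, so no contradiction arises.

consistent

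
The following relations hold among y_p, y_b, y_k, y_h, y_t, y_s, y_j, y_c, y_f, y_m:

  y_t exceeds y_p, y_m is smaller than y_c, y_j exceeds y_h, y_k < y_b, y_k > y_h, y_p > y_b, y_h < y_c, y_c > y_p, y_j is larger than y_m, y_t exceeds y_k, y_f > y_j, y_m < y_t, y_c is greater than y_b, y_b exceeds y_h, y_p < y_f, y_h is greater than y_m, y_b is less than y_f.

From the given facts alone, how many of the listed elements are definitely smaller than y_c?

The elements the relations force below y_c are y_m, y_h, y_k, y_b, y_p — no chain reaches any other.
That is 5.

5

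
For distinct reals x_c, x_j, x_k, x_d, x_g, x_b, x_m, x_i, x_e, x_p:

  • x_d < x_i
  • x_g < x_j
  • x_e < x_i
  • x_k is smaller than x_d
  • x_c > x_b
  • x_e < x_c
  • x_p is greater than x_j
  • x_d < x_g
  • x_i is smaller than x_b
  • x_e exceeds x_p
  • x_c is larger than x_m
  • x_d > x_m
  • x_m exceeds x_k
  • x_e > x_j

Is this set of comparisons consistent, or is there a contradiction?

The single ordering x_k < x_m < x_d < x_g < x_j < x_p < x_e < x_i < x_b < x_c satisfies every listed relation, so no contradiction arises.

consistent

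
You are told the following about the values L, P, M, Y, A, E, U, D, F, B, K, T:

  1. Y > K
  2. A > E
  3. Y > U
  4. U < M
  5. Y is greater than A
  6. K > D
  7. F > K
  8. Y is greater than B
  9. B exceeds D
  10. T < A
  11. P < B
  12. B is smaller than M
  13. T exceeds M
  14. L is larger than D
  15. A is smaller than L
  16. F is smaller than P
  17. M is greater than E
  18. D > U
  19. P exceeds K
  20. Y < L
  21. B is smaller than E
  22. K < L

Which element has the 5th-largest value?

The consecutive relations fix a unique order: U < D < K < F < P < B < E < M < T < A < Y < L.
The 5th largest is M.

M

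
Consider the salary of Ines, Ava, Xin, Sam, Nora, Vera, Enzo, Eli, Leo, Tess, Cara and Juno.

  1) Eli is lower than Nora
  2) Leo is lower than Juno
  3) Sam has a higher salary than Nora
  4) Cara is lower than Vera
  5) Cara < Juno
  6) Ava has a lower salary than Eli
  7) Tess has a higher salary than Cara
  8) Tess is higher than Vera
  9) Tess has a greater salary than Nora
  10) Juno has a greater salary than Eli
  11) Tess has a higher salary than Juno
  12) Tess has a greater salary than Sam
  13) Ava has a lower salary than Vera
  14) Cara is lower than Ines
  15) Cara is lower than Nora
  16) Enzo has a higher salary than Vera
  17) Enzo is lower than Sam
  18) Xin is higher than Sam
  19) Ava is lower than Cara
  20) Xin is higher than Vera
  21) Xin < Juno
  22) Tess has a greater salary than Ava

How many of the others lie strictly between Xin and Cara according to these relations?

The relations place Cara below Xin. An element lies strictly between them when it is forced above Cara and also forced below Xin.
Above Cara: {Ines, Vera, Enzo, Nora, Sam, Juno, Tess}. Below Xin: {Ava, Vera, Eli, Enzo, Nora, Sam}.
Intersection: {Vera, Enzo, Nora, Sam} — 4.

4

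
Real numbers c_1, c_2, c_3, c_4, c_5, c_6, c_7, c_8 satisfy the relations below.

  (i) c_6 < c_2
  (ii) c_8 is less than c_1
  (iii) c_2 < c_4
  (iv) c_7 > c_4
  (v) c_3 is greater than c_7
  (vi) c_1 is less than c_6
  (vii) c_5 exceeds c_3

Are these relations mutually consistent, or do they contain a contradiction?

Every relation is compatible with c_8 < c_1 < c_6 < c_2 < c_4 < c_7 < c_3 < c_5; the set is consistent.

consistent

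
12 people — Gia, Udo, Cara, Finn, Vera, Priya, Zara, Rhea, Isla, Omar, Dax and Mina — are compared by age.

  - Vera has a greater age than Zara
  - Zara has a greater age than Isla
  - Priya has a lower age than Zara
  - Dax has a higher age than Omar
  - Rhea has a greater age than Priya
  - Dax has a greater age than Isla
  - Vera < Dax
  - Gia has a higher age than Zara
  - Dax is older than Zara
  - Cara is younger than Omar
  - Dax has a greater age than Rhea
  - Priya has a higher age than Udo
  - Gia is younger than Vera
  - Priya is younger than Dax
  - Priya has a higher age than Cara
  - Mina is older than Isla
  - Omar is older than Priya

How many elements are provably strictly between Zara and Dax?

The relations place Zara below Dax. An element lies strictly between them when it is forced above Zara and also forced below Dax.
Above Zara: {Gia, Vera}. Below Dax: {Udo, Isla, Cara, Priya, Gia, Vera, Omar, Rhea}.
Intersection: {Gia, Vera} — 2.

2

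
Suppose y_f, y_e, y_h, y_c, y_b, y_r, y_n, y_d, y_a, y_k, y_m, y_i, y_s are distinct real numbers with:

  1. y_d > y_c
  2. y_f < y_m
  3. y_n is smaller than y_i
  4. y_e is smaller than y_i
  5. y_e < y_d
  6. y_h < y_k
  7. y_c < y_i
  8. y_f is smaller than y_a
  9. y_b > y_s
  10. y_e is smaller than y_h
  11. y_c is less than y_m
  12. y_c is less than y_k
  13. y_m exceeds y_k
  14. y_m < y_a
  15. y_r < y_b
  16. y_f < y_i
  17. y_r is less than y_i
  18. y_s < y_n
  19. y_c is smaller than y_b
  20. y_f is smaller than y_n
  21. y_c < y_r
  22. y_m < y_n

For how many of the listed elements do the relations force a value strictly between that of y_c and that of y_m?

The relations place y_c below y_m. An element lies strictly between them when it is forced above y_c and also forced below y_m.
Above y_c: {y_r, y_d, y_b, y_k, y_n, y_i, y_a}. Below y_m: {y_e, y_h, y_k, y_f}.
Intersection: {y_k} — 1.

1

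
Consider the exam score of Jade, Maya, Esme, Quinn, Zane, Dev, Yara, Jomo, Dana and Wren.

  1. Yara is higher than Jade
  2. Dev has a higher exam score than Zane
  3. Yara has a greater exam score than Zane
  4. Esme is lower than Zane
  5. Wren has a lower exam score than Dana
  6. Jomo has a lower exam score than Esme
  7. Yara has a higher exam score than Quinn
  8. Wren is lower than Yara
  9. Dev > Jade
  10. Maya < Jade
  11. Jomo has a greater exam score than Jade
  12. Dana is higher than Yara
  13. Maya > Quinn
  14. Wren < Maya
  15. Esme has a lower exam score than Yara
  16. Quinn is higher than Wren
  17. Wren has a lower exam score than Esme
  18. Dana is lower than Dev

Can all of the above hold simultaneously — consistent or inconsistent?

consistent

Every relation is compatible with Wren < Quinn < Maya < Jade < Jomo < Esme < Zane < Yara < Dana < Dev; the set is consistent.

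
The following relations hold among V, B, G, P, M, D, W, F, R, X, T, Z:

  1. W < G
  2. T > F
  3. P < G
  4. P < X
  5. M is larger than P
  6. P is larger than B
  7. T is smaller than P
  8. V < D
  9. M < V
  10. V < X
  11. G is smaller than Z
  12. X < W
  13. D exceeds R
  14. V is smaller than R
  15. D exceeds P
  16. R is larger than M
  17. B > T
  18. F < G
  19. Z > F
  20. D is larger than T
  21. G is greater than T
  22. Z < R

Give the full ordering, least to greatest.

F < T < B < P < M < V < X < W < G < Z < R < D

The consecutive links are each given: F < T; T < B; B < P; P < M; M < V; V < X; X < W; W < G; G < Z; Z < R; R < D.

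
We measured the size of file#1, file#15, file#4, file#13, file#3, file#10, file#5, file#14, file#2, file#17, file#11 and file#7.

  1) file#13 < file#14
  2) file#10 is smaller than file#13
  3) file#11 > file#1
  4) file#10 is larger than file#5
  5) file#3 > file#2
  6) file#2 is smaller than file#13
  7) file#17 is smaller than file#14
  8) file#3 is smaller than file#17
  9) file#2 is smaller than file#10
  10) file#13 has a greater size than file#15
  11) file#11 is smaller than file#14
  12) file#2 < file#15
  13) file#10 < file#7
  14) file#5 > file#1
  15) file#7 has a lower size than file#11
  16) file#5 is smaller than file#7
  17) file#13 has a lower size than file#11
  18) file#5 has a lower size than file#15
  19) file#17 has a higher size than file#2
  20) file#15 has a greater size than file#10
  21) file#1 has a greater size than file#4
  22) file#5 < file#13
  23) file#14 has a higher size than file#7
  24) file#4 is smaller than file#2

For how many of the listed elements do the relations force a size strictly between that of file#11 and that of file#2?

Chaining upward from file#2 reaches: file#10, file#7, file#3, file#15, file#17, file#13, file#14.
Chaining downward from file#11 reaches: file#4, file#1, file#5, file#10, file#7, file#15, file#13.
Strictly between file#2 and file#11 are those in both lists: file#10, file#7, file#15, file#13 — 4 elements.

4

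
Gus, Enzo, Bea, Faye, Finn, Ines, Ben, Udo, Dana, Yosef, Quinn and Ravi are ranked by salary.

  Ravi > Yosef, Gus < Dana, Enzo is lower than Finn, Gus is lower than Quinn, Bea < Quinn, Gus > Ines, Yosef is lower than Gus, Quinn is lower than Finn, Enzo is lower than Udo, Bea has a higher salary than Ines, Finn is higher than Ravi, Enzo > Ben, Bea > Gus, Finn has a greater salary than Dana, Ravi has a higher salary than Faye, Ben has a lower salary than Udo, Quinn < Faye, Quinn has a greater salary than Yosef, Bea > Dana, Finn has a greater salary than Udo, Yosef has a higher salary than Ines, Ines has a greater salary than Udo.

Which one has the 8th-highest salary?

Piecing the relations together gives one ordering: Ben < Enzo < Udo < Ines < Yosef < Gus < Dana < Bea < Quinn < Faye < Ravi < Finn.
The 8th largest is Yosef.

Yosef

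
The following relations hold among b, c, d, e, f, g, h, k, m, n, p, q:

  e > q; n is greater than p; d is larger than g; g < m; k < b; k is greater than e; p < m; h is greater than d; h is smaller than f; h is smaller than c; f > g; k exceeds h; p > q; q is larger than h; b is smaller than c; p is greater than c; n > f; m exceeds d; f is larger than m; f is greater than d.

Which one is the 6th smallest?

Piecing the relations together gives one ordering: g < d < h < q < e < k < b < c < p < m < f < n.
The 6th smallest is k.

k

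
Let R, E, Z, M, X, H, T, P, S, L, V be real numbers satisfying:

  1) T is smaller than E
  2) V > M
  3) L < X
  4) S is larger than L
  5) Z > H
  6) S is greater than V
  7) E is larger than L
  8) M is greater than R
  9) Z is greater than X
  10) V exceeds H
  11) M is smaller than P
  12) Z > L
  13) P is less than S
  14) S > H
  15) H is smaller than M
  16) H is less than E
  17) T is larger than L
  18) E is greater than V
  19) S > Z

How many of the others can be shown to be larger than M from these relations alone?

The elements the relations force above M are V, P, S, E — no chain reaches any other.
That is 4.

4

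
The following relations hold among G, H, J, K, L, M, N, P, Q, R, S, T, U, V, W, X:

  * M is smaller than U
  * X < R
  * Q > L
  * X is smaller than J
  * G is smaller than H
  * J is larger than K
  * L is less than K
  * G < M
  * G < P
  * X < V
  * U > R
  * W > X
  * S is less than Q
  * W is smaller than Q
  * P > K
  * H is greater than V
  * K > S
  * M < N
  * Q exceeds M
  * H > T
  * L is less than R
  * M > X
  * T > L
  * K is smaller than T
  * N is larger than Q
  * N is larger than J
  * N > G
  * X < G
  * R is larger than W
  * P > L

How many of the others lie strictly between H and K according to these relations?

Chaining upward from K reaches: T, J, P, N.
Chaining downward from H reaches: X, S, G, L, T, V.
Strictly between K and H are those in both lists: T — 1 element.

1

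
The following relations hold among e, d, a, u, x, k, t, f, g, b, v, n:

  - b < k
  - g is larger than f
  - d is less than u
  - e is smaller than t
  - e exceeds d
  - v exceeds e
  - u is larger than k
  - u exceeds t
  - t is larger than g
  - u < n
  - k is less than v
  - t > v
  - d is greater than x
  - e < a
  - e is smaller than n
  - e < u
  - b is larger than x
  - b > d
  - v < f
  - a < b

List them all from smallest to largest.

The consecutive links are each given: x < d; d < e; e < a; a < b; b < k; k < v; v < f; f < g; g < t; t < u; u < n.

x < d < e < a < b < k < v < f < g < t < u < n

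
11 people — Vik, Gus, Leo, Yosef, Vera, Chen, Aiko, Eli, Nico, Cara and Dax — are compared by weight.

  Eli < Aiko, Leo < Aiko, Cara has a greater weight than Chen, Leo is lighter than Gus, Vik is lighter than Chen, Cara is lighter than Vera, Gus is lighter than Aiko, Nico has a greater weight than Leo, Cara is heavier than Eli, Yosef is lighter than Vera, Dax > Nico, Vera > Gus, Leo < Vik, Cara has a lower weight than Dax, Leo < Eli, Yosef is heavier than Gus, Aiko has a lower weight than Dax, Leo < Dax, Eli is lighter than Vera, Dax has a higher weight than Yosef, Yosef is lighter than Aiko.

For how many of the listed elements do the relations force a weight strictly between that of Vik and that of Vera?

The relations place Vik below Vera. An element lies strictly between them when it is forced above Vik and also forced below Vera.
Above Vik: {Chen, Cara, Dax}. Below Vera: {Leo, Eli, Gus, Yosef, Chen, Cara}.
Intersection: {Chen, Cara} — 2.

2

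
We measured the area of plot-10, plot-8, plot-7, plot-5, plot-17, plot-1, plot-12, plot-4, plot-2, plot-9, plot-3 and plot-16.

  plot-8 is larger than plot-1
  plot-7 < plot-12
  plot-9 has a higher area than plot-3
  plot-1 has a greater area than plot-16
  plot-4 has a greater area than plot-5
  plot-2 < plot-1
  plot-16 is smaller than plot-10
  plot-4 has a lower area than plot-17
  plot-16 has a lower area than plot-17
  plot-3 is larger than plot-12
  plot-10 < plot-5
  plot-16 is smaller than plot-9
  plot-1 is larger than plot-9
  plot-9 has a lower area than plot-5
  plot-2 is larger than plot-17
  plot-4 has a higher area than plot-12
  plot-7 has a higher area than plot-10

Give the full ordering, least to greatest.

Nothing is placed below plot-16, so it is least; from there plot-16 < plot-10; plot-10 < plot-7; plot-7 < plot-12; plot-12 < plot-3; plot-3 < plot-9; plot-9 < plot-5; plot-5 < plot-4; plot-4 < plot-17; plot-17 < plot-2; plot-2 < plot-1; plot-1 < plot-8, each given directly.

plot-16 < plot-10 < plot-7 < plot-12 < plot-3 < plot-9 < plot-5 < plot-4 < plot-17 < plot-2 < plot-1 < plot-8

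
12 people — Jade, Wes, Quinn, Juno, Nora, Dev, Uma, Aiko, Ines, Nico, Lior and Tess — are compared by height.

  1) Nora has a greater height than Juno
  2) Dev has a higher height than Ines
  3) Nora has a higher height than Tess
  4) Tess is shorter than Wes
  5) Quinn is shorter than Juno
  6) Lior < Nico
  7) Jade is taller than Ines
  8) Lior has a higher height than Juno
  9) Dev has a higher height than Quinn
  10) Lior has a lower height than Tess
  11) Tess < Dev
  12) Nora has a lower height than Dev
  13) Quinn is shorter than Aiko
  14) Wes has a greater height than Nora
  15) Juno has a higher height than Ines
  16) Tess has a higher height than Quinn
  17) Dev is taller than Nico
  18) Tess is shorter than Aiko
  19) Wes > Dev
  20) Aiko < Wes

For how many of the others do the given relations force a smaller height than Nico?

4

The elements the relations force below Nico are Ines, Quinn, Juno, Lior — no chain reaches any other.
That is 4.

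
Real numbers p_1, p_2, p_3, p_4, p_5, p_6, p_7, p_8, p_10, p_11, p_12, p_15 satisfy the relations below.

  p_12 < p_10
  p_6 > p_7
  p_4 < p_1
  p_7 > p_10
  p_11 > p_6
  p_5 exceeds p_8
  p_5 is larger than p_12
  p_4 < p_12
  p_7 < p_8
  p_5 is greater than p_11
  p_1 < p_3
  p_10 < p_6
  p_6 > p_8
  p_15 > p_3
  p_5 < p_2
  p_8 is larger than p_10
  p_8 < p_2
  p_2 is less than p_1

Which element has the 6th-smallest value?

p_6

The consecutive relations fix a unique order: p_4 < p_12 < p_10 < p_7 < p_8 < p_6 < p_11 < p_5 < p_2 < p_1 < p_3 < p_15.
The 6th smallest is p_6.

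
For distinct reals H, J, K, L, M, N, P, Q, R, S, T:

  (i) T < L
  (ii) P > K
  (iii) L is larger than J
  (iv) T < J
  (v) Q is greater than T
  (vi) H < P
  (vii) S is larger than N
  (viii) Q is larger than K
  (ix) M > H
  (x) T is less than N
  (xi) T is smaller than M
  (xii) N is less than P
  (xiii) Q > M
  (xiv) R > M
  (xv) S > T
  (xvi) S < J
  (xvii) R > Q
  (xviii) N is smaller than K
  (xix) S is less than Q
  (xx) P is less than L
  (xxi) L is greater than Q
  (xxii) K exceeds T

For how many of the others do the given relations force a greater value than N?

7

Directly above N: S, K, P.
One step further: J, Q, L (6 so far).
One step further: R (7 so far).
No other element is forced above N by the given relations, so the count is 7.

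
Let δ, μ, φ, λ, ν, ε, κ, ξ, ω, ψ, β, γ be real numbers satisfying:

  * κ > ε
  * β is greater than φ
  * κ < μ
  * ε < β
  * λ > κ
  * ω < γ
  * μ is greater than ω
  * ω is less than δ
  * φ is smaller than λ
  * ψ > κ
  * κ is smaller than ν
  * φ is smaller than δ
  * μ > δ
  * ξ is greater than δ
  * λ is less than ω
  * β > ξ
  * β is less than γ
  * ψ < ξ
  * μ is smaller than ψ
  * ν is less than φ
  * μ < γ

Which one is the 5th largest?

Piecing the relations together gives one ordering: ε < κ < ν < φ < λ < ω < δ < μ < ψ < ξ < β < γ.
Counting 5 from the largest end gives μ.

μ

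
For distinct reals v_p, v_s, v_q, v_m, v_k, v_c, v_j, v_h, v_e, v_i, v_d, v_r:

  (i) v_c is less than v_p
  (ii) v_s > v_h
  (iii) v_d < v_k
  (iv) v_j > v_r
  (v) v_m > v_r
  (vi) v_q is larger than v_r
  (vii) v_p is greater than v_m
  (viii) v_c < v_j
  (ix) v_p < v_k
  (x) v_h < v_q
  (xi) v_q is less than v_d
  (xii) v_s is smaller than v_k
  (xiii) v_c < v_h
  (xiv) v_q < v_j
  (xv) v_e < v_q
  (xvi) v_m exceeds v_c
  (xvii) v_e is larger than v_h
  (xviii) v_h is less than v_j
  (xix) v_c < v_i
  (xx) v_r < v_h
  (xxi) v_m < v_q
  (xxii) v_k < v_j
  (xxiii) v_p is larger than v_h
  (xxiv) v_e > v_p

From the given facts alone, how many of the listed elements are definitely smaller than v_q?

6

Directly below v_q: v_r, v_h, v_m, v_e.
One step further: v_c, v_p (6 so far).
No other element is forced below v_q by the given relations, so the count is 6.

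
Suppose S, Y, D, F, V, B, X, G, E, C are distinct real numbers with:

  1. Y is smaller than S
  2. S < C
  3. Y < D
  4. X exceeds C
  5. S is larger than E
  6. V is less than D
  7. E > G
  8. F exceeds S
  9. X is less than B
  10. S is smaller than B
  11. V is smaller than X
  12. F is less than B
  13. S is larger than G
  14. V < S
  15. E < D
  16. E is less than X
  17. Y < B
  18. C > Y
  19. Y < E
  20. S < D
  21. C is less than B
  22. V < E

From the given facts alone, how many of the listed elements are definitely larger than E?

6

The elements the relations force above E are S, C, X, F, B, D — no chain reaches any other.
That is 6.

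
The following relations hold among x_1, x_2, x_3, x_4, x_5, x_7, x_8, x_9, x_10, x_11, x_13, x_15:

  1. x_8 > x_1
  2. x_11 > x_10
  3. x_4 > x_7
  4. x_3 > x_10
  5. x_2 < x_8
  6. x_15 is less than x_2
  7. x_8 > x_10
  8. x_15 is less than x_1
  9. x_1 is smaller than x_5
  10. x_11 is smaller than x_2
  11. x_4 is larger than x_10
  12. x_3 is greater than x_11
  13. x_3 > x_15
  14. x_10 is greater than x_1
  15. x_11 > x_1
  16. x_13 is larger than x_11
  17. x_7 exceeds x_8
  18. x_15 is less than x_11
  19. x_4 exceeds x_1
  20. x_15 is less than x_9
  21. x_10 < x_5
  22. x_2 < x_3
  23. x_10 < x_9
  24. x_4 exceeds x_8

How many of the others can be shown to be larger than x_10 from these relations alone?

The elements the relations force above x_10 are x_11, x_2, x_9, x_3, x_5, x_8, x_13, x_7, x_4 — no chain reaches any other.
That is 9.

9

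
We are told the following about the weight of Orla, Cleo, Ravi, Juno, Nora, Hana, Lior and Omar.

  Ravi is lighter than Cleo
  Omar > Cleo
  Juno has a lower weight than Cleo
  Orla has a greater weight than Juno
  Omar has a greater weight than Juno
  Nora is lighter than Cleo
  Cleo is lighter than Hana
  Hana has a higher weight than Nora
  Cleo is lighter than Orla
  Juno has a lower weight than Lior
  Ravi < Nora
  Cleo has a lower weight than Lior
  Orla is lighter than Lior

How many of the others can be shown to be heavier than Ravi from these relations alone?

6

From Ravi the given relations immediately reach Nora, Cleo.
From those, Orla, Lior, Hana, Omar — 6 in total.
No other element is forced above Ravi by the given relations, so the count is 6.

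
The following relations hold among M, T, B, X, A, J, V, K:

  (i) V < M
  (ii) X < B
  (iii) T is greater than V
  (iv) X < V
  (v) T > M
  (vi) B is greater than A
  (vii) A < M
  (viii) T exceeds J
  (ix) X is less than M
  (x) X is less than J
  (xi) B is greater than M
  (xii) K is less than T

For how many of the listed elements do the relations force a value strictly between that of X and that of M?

Chaining upward from X reaches: J, V, T, B.
Chaining downward from M reaches: V, A.
Strictly between X and M are those in both lists: V — 1 element.

1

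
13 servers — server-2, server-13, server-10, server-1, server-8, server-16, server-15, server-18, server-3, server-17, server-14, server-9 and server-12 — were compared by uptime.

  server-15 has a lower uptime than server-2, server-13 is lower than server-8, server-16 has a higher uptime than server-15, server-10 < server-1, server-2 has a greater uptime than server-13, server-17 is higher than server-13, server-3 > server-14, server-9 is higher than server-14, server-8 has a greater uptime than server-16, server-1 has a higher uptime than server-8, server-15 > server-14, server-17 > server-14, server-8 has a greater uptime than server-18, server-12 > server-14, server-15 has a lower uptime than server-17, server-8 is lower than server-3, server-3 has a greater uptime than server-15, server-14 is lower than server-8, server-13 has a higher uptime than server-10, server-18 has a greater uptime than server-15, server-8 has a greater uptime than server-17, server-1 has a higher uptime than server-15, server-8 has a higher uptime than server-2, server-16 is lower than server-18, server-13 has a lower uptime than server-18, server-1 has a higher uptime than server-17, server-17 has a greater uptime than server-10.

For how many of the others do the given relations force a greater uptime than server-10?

Directly above server-10: server-13, server-17, server-1.
One step further: server-2, server-18, server-8 (6 so far).
One step further: server-3 (7 so far).
Nothing else is reachable above server-10; 7 in all.

7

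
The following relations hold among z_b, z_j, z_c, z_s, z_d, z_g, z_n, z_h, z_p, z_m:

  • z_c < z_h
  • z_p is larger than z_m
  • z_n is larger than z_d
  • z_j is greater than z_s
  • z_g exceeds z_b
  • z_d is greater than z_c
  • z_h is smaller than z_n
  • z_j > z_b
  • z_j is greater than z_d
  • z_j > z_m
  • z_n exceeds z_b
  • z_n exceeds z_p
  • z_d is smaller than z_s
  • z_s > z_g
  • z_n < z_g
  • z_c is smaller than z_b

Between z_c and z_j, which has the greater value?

Link the given pairs in sequence: z_c < z_h; z_h < z_n; z_n < z_g; z_g < z_s; z_s < z_j.
Chaining these gives z_c < z_h < z_n < z_g < z_s < z_j.
So z_c < z_j; z_j is the larger of the two.

z_j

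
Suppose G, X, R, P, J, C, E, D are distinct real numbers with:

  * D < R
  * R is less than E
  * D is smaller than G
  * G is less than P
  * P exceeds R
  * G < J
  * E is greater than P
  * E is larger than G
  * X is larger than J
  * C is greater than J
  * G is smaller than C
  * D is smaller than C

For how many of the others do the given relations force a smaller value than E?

4

From E the given relations immediately reach G, R, P.
From those, D — 4 in total.
Nothing else is reachable below E; 4 in all.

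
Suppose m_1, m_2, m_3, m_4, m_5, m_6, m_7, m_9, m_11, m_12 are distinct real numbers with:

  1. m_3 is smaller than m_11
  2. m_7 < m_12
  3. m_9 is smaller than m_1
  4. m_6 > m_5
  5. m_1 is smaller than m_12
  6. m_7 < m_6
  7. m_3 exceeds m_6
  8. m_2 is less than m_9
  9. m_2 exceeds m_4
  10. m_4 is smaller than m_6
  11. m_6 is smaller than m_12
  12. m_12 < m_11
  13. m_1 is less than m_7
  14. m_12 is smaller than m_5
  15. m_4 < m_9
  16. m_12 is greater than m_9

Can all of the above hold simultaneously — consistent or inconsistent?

We have m_6 < m_12 stated directly, yet also m_12 < m_5 < m_6 by chaining the others — so m_12 < m_6. Contradiction.

inconsistent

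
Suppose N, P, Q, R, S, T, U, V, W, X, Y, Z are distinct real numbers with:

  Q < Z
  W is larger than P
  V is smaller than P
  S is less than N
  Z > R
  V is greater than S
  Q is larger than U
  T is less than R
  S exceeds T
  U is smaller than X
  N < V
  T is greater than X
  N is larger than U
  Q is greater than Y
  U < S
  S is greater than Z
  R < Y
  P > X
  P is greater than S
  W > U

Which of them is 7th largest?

Chaining the given pairs: U < X < T < R < Y < Q < Z < S < N < V < P < W.
Counting 7 from the largest end gives Q.

Q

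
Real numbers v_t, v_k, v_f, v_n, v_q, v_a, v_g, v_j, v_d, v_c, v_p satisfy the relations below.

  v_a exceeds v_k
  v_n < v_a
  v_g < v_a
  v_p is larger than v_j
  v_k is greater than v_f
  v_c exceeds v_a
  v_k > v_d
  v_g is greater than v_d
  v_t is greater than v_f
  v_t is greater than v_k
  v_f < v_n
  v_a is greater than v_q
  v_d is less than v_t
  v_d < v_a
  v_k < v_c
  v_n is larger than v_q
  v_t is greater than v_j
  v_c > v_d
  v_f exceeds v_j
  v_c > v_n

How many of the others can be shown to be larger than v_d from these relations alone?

Directly above v_d: v_k, v_g, v_a, v_t, v_c.
No other element is forced above v_d by the given relations, so the count is 5.

5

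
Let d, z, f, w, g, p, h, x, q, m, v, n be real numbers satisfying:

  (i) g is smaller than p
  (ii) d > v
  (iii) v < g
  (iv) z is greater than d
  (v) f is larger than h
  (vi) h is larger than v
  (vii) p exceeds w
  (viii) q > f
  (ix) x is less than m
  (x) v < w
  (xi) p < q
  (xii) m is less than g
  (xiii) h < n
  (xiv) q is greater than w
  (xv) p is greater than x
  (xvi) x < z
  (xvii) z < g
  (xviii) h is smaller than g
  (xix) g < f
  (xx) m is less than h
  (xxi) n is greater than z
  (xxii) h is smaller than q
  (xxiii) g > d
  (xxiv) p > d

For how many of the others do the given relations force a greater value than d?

Directly above d: z, g, p.
One step further: n, f, q (6 so far).
Nothing else is reachable above d; 6 in all.

6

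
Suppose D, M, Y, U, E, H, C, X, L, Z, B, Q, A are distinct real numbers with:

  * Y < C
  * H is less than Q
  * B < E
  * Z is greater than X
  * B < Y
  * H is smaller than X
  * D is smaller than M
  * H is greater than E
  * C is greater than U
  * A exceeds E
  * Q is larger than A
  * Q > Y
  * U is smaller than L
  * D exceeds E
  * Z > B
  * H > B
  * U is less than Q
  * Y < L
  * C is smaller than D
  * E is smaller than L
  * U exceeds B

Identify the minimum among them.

Chaining upward from B: directly above it, E, Y, H, U, Z; then A, X, Q, C, D, L; then M.
That covers every other element, and nothing is given below B, so B is the minimum.

B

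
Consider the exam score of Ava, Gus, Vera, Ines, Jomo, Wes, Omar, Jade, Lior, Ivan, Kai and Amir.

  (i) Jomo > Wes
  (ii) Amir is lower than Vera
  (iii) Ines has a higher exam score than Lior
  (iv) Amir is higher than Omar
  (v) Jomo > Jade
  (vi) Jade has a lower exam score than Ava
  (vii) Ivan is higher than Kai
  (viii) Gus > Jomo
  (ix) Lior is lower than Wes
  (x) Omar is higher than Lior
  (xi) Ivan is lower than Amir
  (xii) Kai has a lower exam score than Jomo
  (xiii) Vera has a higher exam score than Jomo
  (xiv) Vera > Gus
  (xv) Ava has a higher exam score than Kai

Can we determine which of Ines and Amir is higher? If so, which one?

Following every chain through Amir: above Amir we get Vera; below Amir we get Lior, Omar, Kai, Ivan.
Ines is not reached, and no chain runs the other way from Ines to Amir.
So the given relations leave the order of Amir and Ines undetermined.

undetermined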